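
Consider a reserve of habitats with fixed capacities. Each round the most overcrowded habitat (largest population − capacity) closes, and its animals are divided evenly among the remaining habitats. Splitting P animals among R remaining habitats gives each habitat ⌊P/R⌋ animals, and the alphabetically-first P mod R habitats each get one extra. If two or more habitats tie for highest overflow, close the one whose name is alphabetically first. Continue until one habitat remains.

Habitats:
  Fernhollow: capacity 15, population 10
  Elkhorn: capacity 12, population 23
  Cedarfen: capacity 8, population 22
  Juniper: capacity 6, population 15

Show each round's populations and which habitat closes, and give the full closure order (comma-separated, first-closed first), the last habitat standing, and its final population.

Closure order: Cedarfen, Elkhorn, Juniper
Last habitat: Fernhollow with 70 animals

Round 1: Cedarfen=22 Elkhorn=23 Fernhollow=10 Juniper=15 → close Cedarfen (overflow 14)
  22÷3 = 7 each, +1 to first 1
Round 2: Elkhorn=31 Fernhollow=17 Juniper=22 → close Elkhorn (overflow 19)
  31÷2 = 15 each, +1 to first 1
Round 3: Fernhollow=33 Juniper=37 → close Juniper (overflow 31)
  37÷1 = 37 each, +1 to first 0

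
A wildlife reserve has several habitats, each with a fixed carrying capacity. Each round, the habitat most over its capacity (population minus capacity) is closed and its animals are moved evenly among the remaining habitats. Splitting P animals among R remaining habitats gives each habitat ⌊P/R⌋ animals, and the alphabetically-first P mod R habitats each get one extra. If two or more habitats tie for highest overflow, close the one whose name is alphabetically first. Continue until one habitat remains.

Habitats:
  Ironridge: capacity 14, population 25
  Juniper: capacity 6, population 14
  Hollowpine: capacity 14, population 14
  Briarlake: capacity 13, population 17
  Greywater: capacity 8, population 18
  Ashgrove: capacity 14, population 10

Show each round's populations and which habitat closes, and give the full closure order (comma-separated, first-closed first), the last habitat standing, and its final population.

Closure order: Ironridge, Greywater, Juniper, Briarlake, Hollowpine
Last habitat: Ashgrove with 98 animals

Round 1: Ashgrove=10 Briarlake=17 Greywater=18 Hollowpine=14 Ironridge=25 Juniper=14 → close Ironridge (overflow 11)
  25÷5 = 5 each, +1 to first 0
Round 2: Ashgrove=15 Briarlake=22 Greywater=23 Hollowpine=19 Juniper=19 → close Greywater (overflow 15)
  23÷4 = 5 each, +1 to first 3
Round 3: Ashgrove=21 Briarlake=28 Hollowpine=25 Juniper=24 → close Juniper (overflow 18)
  24÷3 = 8 each, +1 to first 0
Round 4: Ashgrove=29 Briarlake=36 Hollowpine=33 → close Briarlake (overflow 23)
  36÷2 = 18 each, +1 to first 0
Round 5: Ashgrove=47 Hollowpine=51 → close Hollowpine (overflow 37)
  51÷1 = 51 each, +1 to first 0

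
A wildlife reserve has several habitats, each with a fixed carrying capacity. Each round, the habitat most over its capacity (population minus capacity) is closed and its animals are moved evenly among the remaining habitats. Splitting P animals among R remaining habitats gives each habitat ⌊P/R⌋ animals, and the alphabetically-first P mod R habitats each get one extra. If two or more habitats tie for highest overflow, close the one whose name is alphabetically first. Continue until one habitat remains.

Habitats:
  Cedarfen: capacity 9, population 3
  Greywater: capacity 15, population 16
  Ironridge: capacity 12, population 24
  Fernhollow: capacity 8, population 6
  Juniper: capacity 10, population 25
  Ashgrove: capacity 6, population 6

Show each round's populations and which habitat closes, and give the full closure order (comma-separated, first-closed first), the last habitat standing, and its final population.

Round 1: Ashgrove=6 Cedarfen=3 Fernhollow=6 Greywater=16 Ironridge=24 Juniper=25 → close Juniper (overflow 15)
  25÷5 = 5 each, +1 to first 0
Round 2: Ashgrove=11 Cedarfen=8 Fernhollow=11 Greywater=21 Ironridge=29 → close Ironridge (overflow 17)
  29÷4 = 7 each, +1 to first 1
Round 3: Ashgrove=19 Cedarfen=15 Fernhollow=18 Greywater=28 → close Ashgrove (overflow 13)
  19÷3 = 6 each, +1 to first 1
Round 4: Cedarfen=22 Fernhollow=24 Greywater=34 → close Greywater (overflow 19)
  34÷2 = 17 each, +1 to first 0
Round 5: Cedarfen=39 Fernhollow=41 → close Fernhollow (overflow 33)
  41÷1 = 41 each, +1 to first 0

Closure order: Juniper, Ironridge, Ashgrove, Greywater, Fernhollow
Last habitat: Cedarfen with 80 animals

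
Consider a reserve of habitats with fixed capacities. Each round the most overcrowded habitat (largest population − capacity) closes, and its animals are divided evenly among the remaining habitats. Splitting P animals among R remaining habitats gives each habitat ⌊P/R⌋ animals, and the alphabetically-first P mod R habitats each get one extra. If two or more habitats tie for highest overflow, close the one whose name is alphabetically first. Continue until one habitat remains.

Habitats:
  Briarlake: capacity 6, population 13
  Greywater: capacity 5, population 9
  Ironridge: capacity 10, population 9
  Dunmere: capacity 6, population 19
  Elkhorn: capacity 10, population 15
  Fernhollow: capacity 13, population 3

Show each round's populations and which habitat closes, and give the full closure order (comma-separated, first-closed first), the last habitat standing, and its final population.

Closure order: Dunmere, Briarlake, Elkhorn, Greywater, Ironridge
Last habitat: Fernhollow with 68 animals

Round 1: Briarlake=13 Dunmere=19 Elkhorn=15 Fernhollow=3 Greywater=9 Ironridge=9 → close Dunmere (overflow 13)
  19÷5 = 3 each, +1 to first 4
Round 2: Briarlake=17 Elkhorn=19 Fernhollow=7 Greywater=13 Ironridge=12 → close Briarlake (overflow 11)
  17÷4 = 4 each, +1 to first 1
Round 3: Elkhorn=24 Fernhollow=11 Greywater=17 Ironridge=16 → close Elkhorn (overflow 14)
  24÷3 = 8 each, +1 to first 0
Round 4: Fernhollow=19 Greywater=25 Ironridge=24 → close Greywater (overflow 20)
  25÷2 = 12 each, +1 to first 1
Round 5: Fernhollow=32 Ironridge=36 → close Ironridge (overflow 26)
  36÷1 = 36 each, +1 to first 0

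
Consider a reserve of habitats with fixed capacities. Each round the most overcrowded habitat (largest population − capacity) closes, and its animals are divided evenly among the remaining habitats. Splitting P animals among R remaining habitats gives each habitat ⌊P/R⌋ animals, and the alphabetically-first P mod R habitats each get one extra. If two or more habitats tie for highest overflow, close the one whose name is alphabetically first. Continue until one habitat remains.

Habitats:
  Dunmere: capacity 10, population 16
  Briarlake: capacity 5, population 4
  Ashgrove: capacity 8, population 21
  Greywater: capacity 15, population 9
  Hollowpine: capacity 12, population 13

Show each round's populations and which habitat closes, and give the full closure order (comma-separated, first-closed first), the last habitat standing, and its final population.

Round 1: Ashgrove=21 Briarlake=4 Dunmere=16 Greywater=9 Hollowpine=13 → close Ashgrove (overflow 13)
  21÷4 = 5 each, +1 to first 1
Round 2: Briarlake=10 Dunmere=21 Greywater=14 Hollowpine=18 → close Dunmere (overflow 11)
  21÷3 = 7 each, +1 to first 0
Round 3: Briarlake=17 Greywater=21 Hollowpine=25 → close Hollowpine (overflow 13)
  25÷2 = 12 each, +1 to first 1
Round 4: Briarlake=30 Greywater=33 → close Briarlake (overflow 25)
  30÷1 = 30 each, +1 to first 0

Closure order: Ashgrove, Dunmere, Hollowpine, Briarlake
Last habitat: Greywater with 63 animals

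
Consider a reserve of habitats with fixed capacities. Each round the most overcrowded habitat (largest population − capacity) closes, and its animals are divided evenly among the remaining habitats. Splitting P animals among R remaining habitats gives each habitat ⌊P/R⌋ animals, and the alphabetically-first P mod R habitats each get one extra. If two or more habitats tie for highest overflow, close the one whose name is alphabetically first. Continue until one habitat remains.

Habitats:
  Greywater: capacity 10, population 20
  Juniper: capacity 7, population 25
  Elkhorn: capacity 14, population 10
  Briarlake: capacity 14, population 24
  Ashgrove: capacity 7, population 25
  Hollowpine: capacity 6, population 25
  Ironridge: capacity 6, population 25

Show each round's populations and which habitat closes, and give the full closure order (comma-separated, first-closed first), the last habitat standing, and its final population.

Round 1: Ashgrove=25 Briarlake=24 Elkhorn=10 Greywater=20 Hollowpine=25 Ironridge=25 Juniper=25 → close Hollowpine (overflow 19)
  25÷6 = 4 each, +1 to first 1
Round 2: Ashgrove=30 Briarlake=28 Elkhorn=14 Greywater=24 Ironridge=29 Juniper=29 → close Ashgrove (overflow 23)
  30÷5 = 6 each, +1 to first 0
Round 3: Briarlake=34 Elkhorn=20 Greywater=30 Ironridge=35 Juniper=35 → close Ironridge (overflow 29)
  35÷4 = 8 each, +1 to first 3
Round 4: Briarlake=43 Elkhorn=29 Greywater=39 Juniper=43 → close Juniper (overflow 36)
  43÷3 = 14 each, +1 to first 1
Round 5: Briarlake=58 Elkhorn=43 Greywater=53 → close Briarlake (overflow 44)
  58÷2 = 29 each, +1 to first 0
Round 6: Elkhorn=72 Greywater=82 → close Greywater (overflow 72)
  82÷1 = 82 each, +1 to first 0

Closure order: Hollowpine, Ashgrove, Ironridge, Juniper, Briarlake, Greywater
Last habitat: Elkhorn with 154 animals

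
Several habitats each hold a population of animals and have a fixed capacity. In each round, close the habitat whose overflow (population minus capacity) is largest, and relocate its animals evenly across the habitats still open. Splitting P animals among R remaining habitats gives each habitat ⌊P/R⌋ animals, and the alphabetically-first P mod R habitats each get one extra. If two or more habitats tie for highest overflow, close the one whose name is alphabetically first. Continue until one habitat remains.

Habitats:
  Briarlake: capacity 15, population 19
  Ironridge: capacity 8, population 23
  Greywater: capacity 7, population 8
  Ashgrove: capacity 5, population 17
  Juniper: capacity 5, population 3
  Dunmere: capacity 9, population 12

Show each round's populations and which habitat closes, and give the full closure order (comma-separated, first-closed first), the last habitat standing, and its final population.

Closure order: Ironridge, Ashgrove, Briarlake, Dunmere, Greywater
Last habitat: Juniper with 82 animals

Round 1: Ashgrove=17 Briarlake=19 Dunmere=12 Greywater=8 Ironridge=23 Juniper=3 → close Ironridge (overflow 15)
  23÷5 = 4 each, +1 to first 3
Round 2: Ashgrove=22 Briarlake=24 Dunmere=17 Greywater=12 Juniper=7 → close Ashgrove (overflow 17)
  22÷4 = 5 each, +1 to first 2
Round 3: Briarlake=30 Dunmere=23 Greywater=17 Juniper=12 → close Briarlake (overflow 15)
  30÷3 = 10 each, +1 to first 0
Round 4: Dunmere=33 Greywater=27 Juniper=22 → close Dunmere (overflow 24)
  33÷2 = 16 each, +1 to first 1
Round 5: Greywater=44 Juniper=38 → close Greywater (overflow 37)
  44÷1 = 44 each, +1 to first 0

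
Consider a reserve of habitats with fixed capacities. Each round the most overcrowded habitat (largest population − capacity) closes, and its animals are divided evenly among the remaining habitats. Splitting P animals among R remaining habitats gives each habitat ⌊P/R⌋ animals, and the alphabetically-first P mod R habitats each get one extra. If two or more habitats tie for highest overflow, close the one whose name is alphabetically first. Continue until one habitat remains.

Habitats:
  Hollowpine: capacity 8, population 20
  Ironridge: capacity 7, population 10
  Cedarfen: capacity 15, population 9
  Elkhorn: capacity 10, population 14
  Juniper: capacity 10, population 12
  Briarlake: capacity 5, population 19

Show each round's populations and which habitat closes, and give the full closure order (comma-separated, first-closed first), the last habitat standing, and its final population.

Round 1: Briarlake=19 Cedarfen=9 Elkhorn=14 Hollowpine=20 Ironridge=10 Juniper=12 → close Briarlake (overflow 14)
  19÷5 = 3 each, +1 to first 4
Round 2: Cedarfen=13 Elkhorn=18 Hollowpine=24 Ironridge=14 Juniper=15 → close Hollowpine (overflow 16)
  24÷4 = 6 each, +1 to first 0
Round 3: Cedarfen=19 Elkhorn=24 Ironridge=20 Juniper=21 → close Elkhorn (overflow 14)
  24÷3 = 8 each, +1 to first 0
Round 4: Cedarfen=27 Ironridge=28 Juniper=29 → close Ironridge (overflow 21)
  28÷2 = 14 each, +1 to first 0
Round 5: Cedarfen=41 Juniper=43 → close Juniper (overflow 33)
  43÷1 = 43 each, +1 to first 0

Closure order: Briarlake, Hollowpine, Elkhorn, Ironridge, Juniper
Last habitat: Cedarfen with 84 animals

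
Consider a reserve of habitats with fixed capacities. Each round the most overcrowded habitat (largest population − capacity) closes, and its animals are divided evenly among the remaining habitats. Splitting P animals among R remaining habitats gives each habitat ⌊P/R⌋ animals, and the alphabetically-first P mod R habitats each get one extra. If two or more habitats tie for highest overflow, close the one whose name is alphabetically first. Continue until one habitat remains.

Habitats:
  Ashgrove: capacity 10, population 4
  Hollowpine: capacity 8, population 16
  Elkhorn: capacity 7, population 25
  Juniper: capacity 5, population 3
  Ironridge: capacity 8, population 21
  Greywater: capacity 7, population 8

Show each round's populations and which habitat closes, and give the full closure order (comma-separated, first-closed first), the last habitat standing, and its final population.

Closure order: Elkhorn, Ironridge, Hollowpine, Greywater, Juniper
Last habitat: Ashgrove with 77 animals

Round 1: Ashgrove=4 Elkhorn=25 Greywater=8 Hollowpine=16 Ironridge=21 Juniper=3 → close Elkhorn (overflow 18)
  25÷5 = 5 each, +1 to first 0
Round 2: Ashgrove=9 Greywater=13 Hollowpine=21 Ironridge=26 Juniper=8 → close Ironridge (overflow 18)
  26÷4 = 6 each, +1 to first 2
Round 3: Ashgrove=16 Greywater=20 Hollowpine=27 Juniper=14 → close Hollowpine (overflow 19)
  27÷3 = 9 each, +1 to first 0
Round 4: Ashgrove=25 Greywater=29 Juniper=23 → close Greywater (overflow 22)
  29÷2 = 14 each, +1 to first 1
Round 5: Ashgrove=40 Juniper=37 → close Juniper (overflow 32)
  37÷1 = 37 each, +1 to first 0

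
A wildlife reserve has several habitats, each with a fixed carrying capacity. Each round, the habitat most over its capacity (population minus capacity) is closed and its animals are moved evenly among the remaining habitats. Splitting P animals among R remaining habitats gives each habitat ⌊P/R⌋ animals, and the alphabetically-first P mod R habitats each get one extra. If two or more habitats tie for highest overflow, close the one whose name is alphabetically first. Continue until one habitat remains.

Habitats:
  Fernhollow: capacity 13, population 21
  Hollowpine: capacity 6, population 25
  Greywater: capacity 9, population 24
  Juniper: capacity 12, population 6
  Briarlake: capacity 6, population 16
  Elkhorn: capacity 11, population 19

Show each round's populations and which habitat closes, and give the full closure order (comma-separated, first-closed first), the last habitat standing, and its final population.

Round 1: Briarlake=16 Elkhorn=19 Fernhollow=21 Greywater=24 Hollowpine=25 Juniper=6 → close Hollowpine (overflow 19)
  25÷5 = 5 each, +1 to first 0
Round 2: Briarlake=21 Elkhorn=24 Fernhollow=26 Greywater=29 Juniper=11 → close Greywater (overflow 20)
  29÷4 = 7 each, +1 to first 1
Round 3: Briarlake=29 Elkhorn=31 Fernhollow=33 Juniper=18 → close Briarlake (overflow 23)
  29÷3 = 9 each, +1 to first 2
Round 4: Elkhorn=41 Fernhollow=43 Juniper=27 → close Elkhorn (overflow 30)
  41÷2 = 20 each, +1 to first 1
Round 5: Fernhollow=64 Juniper=47 → close Fernhollow (overflow 51)
  64÷1 = 64 each, +1 to first 0

Closure order: Hollowpine, Greywater, Briarlake, Elkhorn, Fernhollow
Last habitat: Juniper with 111 animals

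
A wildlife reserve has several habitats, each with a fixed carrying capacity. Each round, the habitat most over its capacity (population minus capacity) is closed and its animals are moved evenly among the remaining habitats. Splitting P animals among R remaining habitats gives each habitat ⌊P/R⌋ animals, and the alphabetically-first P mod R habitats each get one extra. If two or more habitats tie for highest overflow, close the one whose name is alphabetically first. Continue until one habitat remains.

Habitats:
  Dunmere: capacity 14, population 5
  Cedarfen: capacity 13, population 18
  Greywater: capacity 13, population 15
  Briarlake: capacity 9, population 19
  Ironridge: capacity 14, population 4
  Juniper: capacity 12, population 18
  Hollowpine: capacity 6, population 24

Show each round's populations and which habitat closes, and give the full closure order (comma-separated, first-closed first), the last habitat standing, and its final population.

Round 1: Briarlake=19 Cedarfen=18 Dunmere=5 Greywater=15 Hollowpine=24 Ironridge=4 Juniper=18 → close Hollowpine (overflow 18)
  24÷6 = 4 each, +1 to first 0
Round 2: Briarlake=23 Cedarfen=22 Dunmere=9 Greywater=19 Ironridge=8 Juniper=22 → close Briarlake (overflow 14)
  23÷5 = 4 each, +1 to first 3
Round 3: Cedarfen=27 Dunmere=14 Greywater=24 Ironridge=12 Juniper=26 → close Cedarfen (overflow 14)
  27÷4 = 6 each, +1 to first 3
Round 4: Dunmere=21 Greywater=31 Ironridge=19 Juniper=32 → close Juniper (overflow 20)
  32÷3 = 10 each, +1 to first 2
Round 5: Dunmere=32 Greywater=42 Ironridge=29 → close Greywater (overflow 29)
  42÷2 = 21 each, +1 to first 0
Round 6: Dunmere=53 Ironridge=50 → close Dunmere (overflow 39)
  53÷1 = 53 each, +1 to first 0

Closure order: Hollowpine, Briarlake, Cedarfen, Juniper, Greywater, Dunmere
Last habitat: Ironridge with 103 animals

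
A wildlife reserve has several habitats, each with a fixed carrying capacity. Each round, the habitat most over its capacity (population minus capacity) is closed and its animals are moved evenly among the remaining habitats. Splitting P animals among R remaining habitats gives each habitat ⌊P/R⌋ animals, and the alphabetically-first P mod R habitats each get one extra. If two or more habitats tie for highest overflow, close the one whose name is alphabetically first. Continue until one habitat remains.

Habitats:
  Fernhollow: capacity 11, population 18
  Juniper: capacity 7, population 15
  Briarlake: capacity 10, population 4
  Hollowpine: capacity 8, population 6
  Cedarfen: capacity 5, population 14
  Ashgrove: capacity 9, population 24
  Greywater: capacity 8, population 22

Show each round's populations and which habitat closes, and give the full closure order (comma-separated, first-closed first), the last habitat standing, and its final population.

Closure order: Ashgrove, Greywater, Cedarfen, Fernhollow, Juniper, Hollowpine
Last habitat: Briarlake with 103 animals

Round 1: Ashgrove=24 Briarlake=4 Cedarfen=14 Fernhollow=18 Greywater=22 Hollowpine=6 Juniper=15 → close Ashgrove (overflow 15)
  24÷6 = 4 each, +1 to first 0
Round 2: Briarlake=8 Cedarfen=18 Fernhollow=22 Greywater=26 Hollowpine=10 Juniper=19 → close Greywater (overflow 18)
  26÷5 = 5 each, +1 to first 1
Round 3: Briarlake=14 Cedarfen=23 Fernhollow=27 Hollowpine=15 Juniper=24 → close Cedarfen (overflow 18)
  23÷4 = 5 each, +1 to first 3
Round 4: Briarlake=20 Fernhollow=33 Hollowpine=21 Juniper=29 → close Fernhollow (overflow 22)
  33÷3 = 11 each, +1 to first 0
Round 5: Briarlake=31 Hollowpine=32 Juniper=40 → close Juniper (overflow 33)
  40÷2 = 20 each, +1 to first 0
Round 6: Briarlake=51 Hollowpine=52 → close Hollowpine (overflow 44)
  52÷1 = 52 each, +1 to first 0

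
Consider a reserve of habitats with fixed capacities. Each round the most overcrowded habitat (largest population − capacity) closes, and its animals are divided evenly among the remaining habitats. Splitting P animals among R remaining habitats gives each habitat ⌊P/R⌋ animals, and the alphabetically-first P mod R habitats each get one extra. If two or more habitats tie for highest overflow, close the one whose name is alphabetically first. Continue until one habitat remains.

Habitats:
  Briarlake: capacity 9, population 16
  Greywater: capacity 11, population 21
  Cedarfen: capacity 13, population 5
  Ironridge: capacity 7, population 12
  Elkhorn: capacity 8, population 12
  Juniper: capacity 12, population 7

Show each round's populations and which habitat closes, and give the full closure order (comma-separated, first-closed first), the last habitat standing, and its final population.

Round 1: Briarlake=16 Cedarfen=5 Elkhorn=12 Greywater=21 Ironridge=12 Juniper=7 → close Greywater (overflow 10)
  21÷5 = 4 each, +1 to first 1
Round 2: Briarlake=21 Cedarfen=9 Elkhorn=16 Ironridge=16 Juniper=11 → close Briarlake (overflow 12)
  21÷4 = 5 each, +1 to first 1
Round 3: Cedarfen=15 Elkhorn=21 Ironridge=21 Juniper=16 → close Ironridge (overflow 14)
  21÷3 = 7 each, +1 to first 0
Round 4: Cedarfen=22 Elkhorn=28 Juniper=23 → close Elkhorn (overflow 20)
  28÷2 = 14 each, +1 to first 0
Round 5: Cedarfen=36 Juniper=37 → close Juniper (overflow 25)
  37÷1 = 37 each, +1 to first 0

Closure order: Greywater, Briarlake, Ironridge, Elkhorn, Juniper
Last habitat: Cedarfen with 73 animals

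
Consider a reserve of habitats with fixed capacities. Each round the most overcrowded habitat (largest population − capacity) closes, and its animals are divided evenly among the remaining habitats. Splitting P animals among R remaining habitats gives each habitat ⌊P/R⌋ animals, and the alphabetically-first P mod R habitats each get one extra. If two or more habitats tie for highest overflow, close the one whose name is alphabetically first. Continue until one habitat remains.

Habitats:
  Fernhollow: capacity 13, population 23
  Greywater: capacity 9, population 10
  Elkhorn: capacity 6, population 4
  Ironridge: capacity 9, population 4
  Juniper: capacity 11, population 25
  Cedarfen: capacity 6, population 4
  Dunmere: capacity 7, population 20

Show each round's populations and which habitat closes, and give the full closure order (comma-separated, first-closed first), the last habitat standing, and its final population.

Round 1: Cedarfen=4 Dunmere=20 Elkhorn=4 Fernhollow=23 Greywater=10 Ironridge=4 Juniper=25 → close Juniper (overflow 14)
  25÷6 = 4 each, +1 to first 1
Round 2: Cedarfen=9 Dunmere=24 Elkhorn=8 Fernhollow=27 Greywater=14 Ironridge=8 → close Dunmere (overflow 17)
  24÷5 = 4 each, +1 to first 4
Round 3: Cedarfen=14 Elkhorn=13 Fernhollow=32 Greywater=19 Ironridge=12 → close Fernhollow (overflow 19)
  32÷4 = 8 each, +1 to first 0
Round 4: Cedarfen=22 Elkhorn=21 Greywater=27 Ironridge=20 → close Greywater (overflow 18)
  27÷3 = 9 each, +1 to first 0
Round 5: Cedarfen=31 Elkhorn=30 Ironridge=29 → close Cedarfen (overflow 25)
  31÷2 = 15 each, +1 to first 1
Round 6: Elkhorn=46 Ironridge=44 → close Elkhorn (overflow 40)
  46÷1 = 46 each, +1 to first 0

Closure order: Juniper, Dunmere, Fernhollow, Greywater, Cedarfen, Elkhorn
Last habitat: Ironridge with 90 animals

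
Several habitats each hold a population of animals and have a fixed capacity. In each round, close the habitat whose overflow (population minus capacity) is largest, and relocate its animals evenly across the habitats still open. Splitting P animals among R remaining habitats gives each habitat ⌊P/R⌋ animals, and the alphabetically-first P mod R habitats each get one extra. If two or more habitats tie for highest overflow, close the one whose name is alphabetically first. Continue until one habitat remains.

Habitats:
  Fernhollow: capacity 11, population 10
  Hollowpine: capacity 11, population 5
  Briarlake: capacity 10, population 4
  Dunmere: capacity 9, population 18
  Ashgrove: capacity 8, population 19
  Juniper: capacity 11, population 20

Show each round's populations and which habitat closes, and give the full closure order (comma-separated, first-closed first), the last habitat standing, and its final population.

Closure order: Ashgrove, Dunmere, Juniper, Fernhollow, Briarlake
Last habitat: Hollowpine with 76 animals

Round 1: Ashgrove=19 Briarlake=4 Dunmere=18 Fernhollow=10 Hollowpine=5 Juniper=20 → close Ashgrove (overflow 11)
  19÷5 = 3 each, +1 to first 4
Round 2: Briarlake=8 Dunmere=22 Fernhollow=14 Hollowpine=9 Juniper=23 → close Dunmere (overflow 13)
  22÷4 = 5 each, +1 to first 2
Round 3: Briarlake=14 Fernhollow=20 Hollowpine=14 Juniper=28 → close Juniper (overflow 17)
  28÷3 = 9 each, +1 to first 1
Round 4: Briarlake=24 Fernhollow=29 Hollowpine=23 → close Fernhollow (overflow 18)
  29÷2 = 14 each, +1 to first 1
Round 5: Briarlake=39 Hollowpine=37 → close Briarlake (overflow 29)
  39÷1 = 39 each, +1 to first 0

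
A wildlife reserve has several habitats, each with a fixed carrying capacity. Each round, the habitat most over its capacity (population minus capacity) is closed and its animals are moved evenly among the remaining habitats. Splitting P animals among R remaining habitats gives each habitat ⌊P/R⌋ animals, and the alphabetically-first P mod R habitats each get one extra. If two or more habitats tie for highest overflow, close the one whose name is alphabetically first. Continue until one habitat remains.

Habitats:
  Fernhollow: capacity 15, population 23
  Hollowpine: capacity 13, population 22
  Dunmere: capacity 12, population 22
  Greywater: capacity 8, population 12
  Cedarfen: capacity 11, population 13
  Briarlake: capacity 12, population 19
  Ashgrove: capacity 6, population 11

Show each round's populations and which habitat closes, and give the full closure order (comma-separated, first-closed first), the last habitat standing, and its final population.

Round 1: Ashgrove=11 Briarlake=19 Cedarfen=13 Dunmere=22 Fernhollow=23 Greywater=12 Hollowpine=22 → close Dunmere (overflow 10)
  22÷6 = 3 each, +1 to first 4
Round 2: Ashgrove=15 Briarlake=23 Cedarfen=17 Fernhollow=27 Greywater=15 Hollowpine=25 → close Fernhollow (overflow 12)
  27÷5 = 5 each, +1 to first 2
Round 3: Ashgrove=21 Briarlake=29 Cedarfen=22 Greywater=20 Hollowpine=30 → close Briarlake (overflow 17)
  29÷4 = 7 each, +1 to first 1
Round 4: Ashgrove=29 Cedarfen=29 Greywater=27 Hollowpine=37 → close Hollowpine (overflow 24)
  37÷3 = 12 each, +1 to first 1
Round 5: Ashgrove=42 Cedarfen=41 Greywater=39 → close Ashgrove (overflow 36)
  42÷2 = 21 each, +1 to first 0
Round 6: Cedarfen=62 Greywater=60 → close Greywater (overflow 52)
  60÷1 = 60 each, +1 to first 0

Closure order: Dunmere, Fernhollow, Briarlake, Hollowpine, Ashgrove, Greywater
Last habitat: Cedarfen with 122 animals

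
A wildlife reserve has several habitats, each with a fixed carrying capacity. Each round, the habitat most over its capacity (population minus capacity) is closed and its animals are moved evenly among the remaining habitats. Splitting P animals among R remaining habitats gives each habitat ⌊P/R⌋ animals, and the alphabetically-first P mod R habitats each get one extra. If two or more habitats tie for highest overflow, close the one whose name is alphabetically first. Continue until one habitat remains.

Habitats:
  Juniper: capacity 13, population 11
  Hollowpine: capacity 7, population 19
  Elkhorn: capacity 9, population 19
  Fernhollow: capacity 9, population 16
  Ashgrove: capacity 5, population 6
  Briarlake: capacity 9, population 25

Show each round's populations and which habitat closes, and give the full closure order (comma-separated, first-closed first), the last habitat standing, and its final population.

Round 1: Ashgrove=6 Briarlake=25 Elkhorn=19 Fernhollow=16 Hollowpine=19 Juniper=11 → close Briarlake (overflow 16)
  25÷5 = 5 each, +1 to first 0
Round 2: Ashgrove=11 Elkhorn=24 Fernhollow=21 Hollowpine=24 Juniper=16 → close Hollowpine (overflow 17)
  24÷4 = 6 each, +1 to first 0
Round 3: Ashgrove=17 Elkhorn=30 Fernhollow=27 Juniper=22 → close Elkhorn (overflow 21)
  30÷3 = 10 each, +1 to first 0
Round 4: Ashgrove=27 Fernhollow=37 Juniper=32 → close Fernhollow (overflow 28)
  37÷2 = 18 each, +1 to first 1
Round 5: Ashgrove=46 Juniper=50 → close Ashgrove (overflow 41)
  46÷1 = 46 each, +1 to first 0

Closure order: Briarlake, Hollowpine, Elkhorn, Fernhollow, Ashgrove
Last habitat: Juniper with 96 animals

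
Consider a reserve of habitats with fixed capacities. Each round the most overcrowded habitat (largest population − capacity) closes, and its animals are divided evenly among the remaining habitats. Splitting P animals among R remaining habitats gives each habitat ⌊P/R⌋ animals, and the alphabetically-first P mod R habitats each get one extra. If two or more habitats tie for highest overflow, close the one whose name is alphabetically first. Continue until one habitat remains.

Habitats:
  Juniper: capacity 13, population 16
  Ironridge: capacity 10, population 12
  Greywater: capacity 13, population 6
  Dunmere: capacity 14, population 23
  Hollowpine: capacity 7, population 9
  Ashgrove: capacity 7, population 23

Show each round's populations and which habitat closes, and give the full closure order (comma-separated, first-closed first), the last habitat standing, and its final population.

Closure order: Ashgrove, Dunmere, Hollowpine, Juniper, Ironridge
Last habitat: Greywater with 89 animals

Round 1: Ashgrove=23 Dunmere=23 Greywater=6 Hollowpine=9 Ironridge=12 Juniper=16 → close Ashgrove (overflow 16)
  23÷5 = 4 each, +1 to first 3
Round 2: Dunmere=28 Greywater=11 Hollowpine=14 Ironridge=16 Juniper=20 → close Dunmere (overflow 14)
  28÷4 = 7 each, +1 to first 0
Round 3: Greywater=18 Hollowpine=21 Ironridge=23 Juniper=27 → close Hollowpine (overflow 14)
  21÷3 = 7 each, +1 to first 0
Round 4: Greywater=25 Ironridge=30 Juniper=34 → close Juniper (overflow 21)
  34÷2 = 17 each, +1 to first 0
Round 5: Greywater=42 Ironridge=47 → close Ironridge (overflow 37)
  47÷1 = 47 each, +1 to first 0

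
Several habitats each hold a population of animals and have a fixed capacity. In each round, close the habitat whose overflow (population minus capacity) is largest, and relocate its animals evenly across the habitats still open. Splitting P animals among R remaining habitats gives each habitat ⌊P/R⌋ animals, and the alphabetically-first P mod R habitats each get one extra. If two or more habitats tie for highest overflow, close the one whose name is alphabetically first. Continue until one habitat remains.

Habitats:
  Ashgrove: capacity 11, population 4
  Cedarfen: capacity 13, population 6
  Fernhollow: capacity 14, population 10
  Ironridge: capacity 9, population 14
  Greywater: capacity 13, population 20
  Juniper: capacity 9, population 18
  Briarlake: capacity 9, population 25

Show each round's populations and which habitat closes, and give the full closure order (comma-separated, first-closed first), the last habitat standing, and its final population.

Round 1: Ashgrove=4 Briarlake=25 Cedarfen=6 Fernhollow=10 Greywater=20 Ironridge=14 Juniper=18 → close Briarlake (overflow 16)
  25÷6 = 4 each, +1 to first 1
Round 2: Ashgrove=9 Cedarfen=10 Fernhollow=14 Greywater=24 Ironridge=18 Juniper=22 → close Juniper (overflow 13)
  22÷5 = 4 each, +1 to first 2
Round 3: Ashgrove=14 Cedarfen=15 Fernhollow=18 Greywater=28 Ironridge=22 → close Greywater (overflow 15)
  28÷4 = 7 each, +1 to first 0
Round 4: Ashgrove=21 Cedarfen=22 Fernhollow=25 Ironridge=29 → close Ironridge (overflow 20)
  29÷3 = 9 each, +1 to first 2
Round 5: Ashgrove=31 Cedarfen=32 Fernhollow=34 → close Ashgrove (overflow 20)
  31÷2 = 15 each, +1 to first 1
Round 6: Cedarfen=48 Fernhollow=49 → close Cedarfen (overflow 35)
  48÷1 = 48 each, +1 to first 0

Closure order: Briarlake, Juniper, Greywater, Ironridge, Ashgrove, Cedarfen
Last habitat: Fernhollow with 97 animals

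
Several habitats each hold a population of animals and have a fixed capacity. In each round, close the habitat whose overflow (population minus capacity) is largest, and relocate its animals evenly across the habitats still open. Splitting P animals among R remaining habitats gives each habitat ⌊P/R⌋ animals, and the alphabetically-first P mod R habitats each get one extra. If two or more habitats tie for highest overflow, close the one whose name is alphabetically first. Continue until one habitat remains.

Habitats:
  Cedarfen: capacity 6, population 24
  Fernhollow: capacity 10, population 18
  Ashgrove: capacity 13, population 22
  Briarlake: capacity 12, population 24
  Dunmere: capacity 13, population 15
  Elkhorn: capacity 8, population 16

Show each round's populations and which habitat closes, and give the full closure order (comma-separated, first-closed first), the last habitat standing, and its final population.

Round 1: Ashgrove=22 Briarlake=24 Cedarfen=24 Dunmere=15 Elkhorn=16 Fernhollow=18 → close Cedarfen (overflow 18)
  24÷5 = 4 each, +1 to first 4
Round 2: Ashgrove=27 Briarlake=29 Dunmere=20 Elkhorn=21 Fernhollow=22 → close Briarlake (overflow 17)
  29÷4 = 7 each, +1 to first 1
Round 3: Ashgrove=35 Dunmere=27 Elkhorn=28 Fernhollow=29 → close Ashgrove (overflow 22)
  35÷3 = 11 each, +1 to first 2
Round 4: Dunmere=39 Elkhorn=40 Fernhollow=40 → close Elkhorn (overflow 32)
  40÷2 = 20 each, +1 to first 0
Round 5: Dunmere=59 Fernhollow=60 → close Fernhollow (overflow 50)
  60÷1 = 60 each, +1 to first 0

Closure order: Cedarfen, Briarlake, Ashgrove, Elkhorn, Fernhollow
Last habitat: Dunmere with 119 animals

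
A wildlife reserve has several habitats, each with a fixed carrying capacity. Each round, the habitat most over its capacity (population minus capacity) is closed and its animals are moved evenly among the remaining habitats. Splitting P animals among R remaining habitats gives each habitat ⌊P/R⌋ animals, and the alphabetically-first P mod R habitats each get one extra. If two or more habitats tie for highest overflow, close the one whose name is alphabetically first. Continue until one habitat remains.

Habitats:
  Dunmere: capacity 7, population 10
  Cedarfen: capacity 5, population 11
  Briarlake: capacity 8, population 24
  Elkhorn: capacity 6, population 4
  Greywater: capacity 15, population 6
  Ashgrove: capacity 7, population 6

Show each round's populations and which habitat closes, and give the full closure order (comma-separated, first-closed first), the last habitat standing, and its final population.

Closure order: Briarlake, Cedarfen, Dunmere, Ashgrove, Elkhorn
Last habitat: Greywater with 61 animals

Round 1: Ashgrove=6 Briarlake=24 Cedarfen=11 Dunmere=10 Elkhorn=4 Greywater=6 → close Briarlake (overflow 16)
  24÷5 = 4 each, +1 to first 4
Round 2: Ashgrove=11 Cedarfen=16 Dunmere=15 Elkhorn=9 Greywater=10 → close Cedarfen (overflow 11)
  16÷4 = 4 each, +1 to first 0
Round 3: Ashgrove=15 Dunmere=19 Elkhorn=13 Greywater=14 → close Dunmere (overflow 12)
  19÷3 = 6 each, +1 to first 1
Round 4: Ashgrove=22 Elkhorn=19 Greywater=20 → close Ashgrove (overflow 15)
  22÷2 = 11 each, +1 to first 0
Round 5: Elkhorn=30 Greywater=31 → close Elkhorn (overflow 24)
  30÷1 = 30 each, +1 to first 0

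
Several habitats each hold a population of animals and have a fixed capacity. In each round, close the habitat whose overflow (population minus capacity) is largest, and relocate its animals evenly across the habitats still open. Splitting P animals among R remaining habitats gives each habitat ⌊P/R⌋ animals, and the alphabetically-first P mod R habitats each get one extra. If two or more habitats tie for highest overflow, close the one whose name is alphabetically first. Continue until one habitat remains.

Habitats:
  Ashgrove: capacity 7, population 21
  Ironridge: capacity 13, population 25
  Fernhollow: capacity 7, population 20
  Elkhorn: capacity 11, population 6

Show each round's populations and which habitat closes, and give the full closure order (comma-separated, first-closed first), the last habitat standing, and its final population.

Closure order: Ashgrove, Fernhollow, Ironridge
Last habitat: Elkhorn with 72 animals

Round 1: Ashgrove=21 Elkhorn=6 Fernhollow=20 Ironridge=25 → close Ashgrove (overflow 14)
  21÷3 = 7 each, +1 to first 0
Round 2: Elkhorn=13 Fernhollow=27 Ironridge=32 → close Fernhollow (overflow 20)
  27÷2 = 13 each, +1 to first 1
Round 3: Elkhorn=27 Ironridge=45 → close Ironridge (overflow 32)
  45÷1 = 45 each, +1 to first 0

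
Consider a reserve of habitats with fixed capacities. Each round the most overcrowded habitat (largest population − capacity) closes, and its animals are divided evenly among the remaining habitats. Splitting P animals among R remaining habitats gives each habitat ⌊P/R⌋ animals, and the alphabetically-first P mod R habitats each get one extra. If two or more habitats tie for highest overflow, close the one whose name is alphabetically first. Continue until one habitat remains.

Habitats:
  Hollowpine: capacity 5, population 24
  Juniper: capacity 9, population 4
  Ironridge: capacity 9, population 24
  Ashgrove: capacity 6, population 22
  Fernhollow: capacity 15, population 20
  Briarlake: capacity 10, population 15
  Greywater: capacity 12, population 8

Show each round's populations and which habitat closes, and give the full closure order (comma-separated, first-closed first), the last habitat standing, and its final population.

Round 1: Ashgrove=22 Briarlake=15 Fernhollow=20 Greywater=8 Hollowpine=24 Ironridge=24 Juniper=4 → close Hollowpine (overflow 19)
  24÷6 = 4 each, +1 to first 0
Round 2: Ashgrove=26 Briarlake=19 Fernhollow=24 Greywater=12 Ironridge=28 Juniper=8 → close Ashgrove (overflow 20)
  26÷5 = 5 each, +1 to first 1
Round 3: Briarlake=25 Fernhollow=29 Greywater=17 Ironridge=33 Juniper=13 → close Ironridge (overflow 24)
  33÷4 = 8 each, +1 to first 1
Round 4: Briarlake=34 Fernhollow=37 Greywater=25 Juniper=21 → close Briarlake (overflow 24)
  34÷3 = 11 each, +1 to first 1
Round 5: Fernhollow=49 Greywater=36 Juniper=32 → close Fernhollow (overflow 34)
  49÷2 = 24 each, +1 to first 1
Round 6: Greywater=61 Juniper=56 → close Greywater (overflow 49)
  61÷1 = 61 each, +1 to first 0

Closure order: Hollowpine, Ashgrove, Ironridge, Briarlake, Fernhollow, Greywater
Last habitat: Juniper with 117 animals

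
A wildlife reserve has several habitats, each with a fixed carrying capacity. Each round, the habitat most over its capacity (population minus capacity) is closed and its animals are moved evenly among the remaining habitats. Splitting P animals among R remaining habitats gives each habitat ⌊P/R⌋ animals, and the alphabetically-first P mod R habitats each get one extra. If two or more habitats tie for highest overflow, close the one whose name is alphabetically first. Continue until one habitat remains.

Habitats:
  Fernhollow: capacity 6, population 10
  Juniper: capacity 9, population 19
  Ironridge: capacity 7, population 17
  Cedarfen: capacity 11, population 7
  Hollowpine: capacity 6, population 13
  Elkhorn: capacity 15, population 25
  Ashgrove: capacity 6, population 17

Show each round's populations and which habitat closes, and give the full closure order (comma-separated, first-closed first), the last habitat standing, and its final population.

Round 1: Ashgrove=17 Cedarfen=7 Elkhorn=25 Fernhollow=10 Hollowpine=13 Ironridge=17 Juniper=19 → close Ashgrove (overflow 11)
  17÷6 = 2 each, +1 to first 5
Round 2: Cedarfen=10 Elkhorn=28 Fernhollow=13 Hollowpine=16 Ironridge=20 Juniper=21 → close Elkhorn (overflow 13)
  28÷5 = 5 each, +1 to first 3
Round 3: Cedarfen=16 Fernhollow=19 Hollowpine=22 Ironridge=25 Juniper=26 → close Ironridge (overflow 18)
  25÷4 = 6 each, +1 to first 1
Round 4: Cedarfen=23 Fernhollow=25 Hollowpine=28 Juniper=32 → close Juniper (overflow 23)
  32÷3 = 10 each, +1 to first 2
Round 5: Cedarfen=34 Fernhollow=36 Hollowpine=38 → close Hollowpine (overflow 32)
  38÷2 = 19 each, +1 to first 0
Round 6: Cedarfen=53 Fernhollow=55 → close Fernhollow (overflow 49)
  55÷1 = 55 each, +1 to first 0

Closure order: Ashgrove, Elkhorn, Ironridge, Juniper, Hollowpine, Fernhollow
Last habitat: Cedarfen with 108 animals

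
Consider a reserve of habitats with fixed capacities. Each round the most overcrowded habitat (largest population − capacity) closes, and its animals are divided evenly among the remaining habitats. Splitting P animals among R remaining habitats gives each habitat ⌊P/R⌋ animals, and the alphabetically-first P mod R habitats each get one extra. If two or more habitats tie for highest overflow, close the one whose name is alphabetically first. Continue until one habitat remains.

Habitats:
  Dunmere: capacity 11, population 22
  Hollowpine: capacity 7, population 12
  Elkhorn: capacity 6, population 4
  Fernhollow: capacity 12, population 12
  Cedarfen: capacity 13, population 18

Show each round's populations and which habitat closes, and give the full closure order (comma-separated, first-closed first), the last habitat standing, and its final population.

Round 1: Cedarfen=18 Dunmere=22 Elkhorn=4 Fernhollow=12 Hollowpine=12 → close Dunmere (overflow 11)
  22÷4 = 5 each, +1 to first 2
Round 2: Cedarfen=24 Elkhorn=10 Fernhollow=17 Hollowpine=17 → close Cedarfen (overflow 11)
  24÷3 = 8 each, +1 to first 0
Round 3: Elkhorn=18 Fernhollow=25 Hollowpine=25 → close Hollowpine (overflow 18)
  25÷2 = 12 each, +1 to first 1
Round 4: Elkhorn=31 Fernhollow=37 → close Elkhorn (overflow 25)
  31÷1 = 31 each, +1 to first 0

Closure order: Dunmere, Cedarfen, Hollowpine, Elkhorn
Last habitat: Fernhollow with 68 animals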